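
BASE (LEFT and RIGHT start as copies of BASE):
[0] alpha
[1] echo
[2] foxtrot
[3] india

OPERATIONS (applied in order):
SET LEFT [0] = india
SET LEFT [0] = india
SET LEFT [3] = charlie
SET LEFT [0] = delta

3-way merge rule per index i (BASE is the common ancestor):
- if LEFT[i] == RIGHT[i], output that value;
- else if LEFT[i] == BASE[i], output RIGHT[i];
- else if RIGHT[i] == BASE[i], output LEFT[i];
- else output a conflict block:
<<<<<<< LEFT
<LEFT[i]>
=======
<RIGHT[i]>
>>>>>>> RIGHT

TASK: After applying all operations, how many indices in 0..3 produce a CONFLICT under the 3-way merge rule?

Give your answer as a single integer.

Answer: 0

Derivation:
Final LEFT:  [delta, echo, foxtrot, charlie]
Final RIGHT: [alpha, echo, foxtrot, india]
i=0: L=delta, R=alpha=BASE -> take LEFT -> delta
i=1: L=echo R=echo -> agree -> echo
i=2: L=foxtrot R=foxtrot -> agree -> foxtrot
i=3: L=charlie, R=india=BASE -> take LEFT -> charlie
Conflict count: 0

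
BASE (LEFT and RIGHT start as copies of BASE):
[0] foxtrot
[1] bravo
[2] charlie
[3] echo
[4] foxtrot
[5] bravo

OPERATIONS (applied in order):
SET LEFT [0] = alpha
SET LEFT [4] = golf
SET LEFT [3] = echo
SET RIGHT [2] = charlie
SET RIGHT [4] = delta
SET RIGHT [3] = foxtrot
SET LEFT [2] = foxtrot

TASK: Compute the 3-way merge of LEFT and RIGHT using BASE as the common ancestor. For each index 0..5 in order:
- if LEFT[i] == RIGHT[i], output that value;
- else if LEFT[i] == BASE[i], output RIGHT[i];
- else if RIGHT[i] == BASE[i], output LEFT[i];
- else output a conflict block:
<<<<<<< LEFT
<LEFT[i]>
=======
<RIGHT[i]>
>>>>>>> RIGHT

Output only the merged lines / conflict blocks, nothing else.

Answer: alpha
bravo
foxtrot
foxtrot
<<<<<<< LEFT
golf
=======
delta
>>>>>>> RIGHT
bravo

Derivation:
Final LEFT:  [alpha, bravo, foxtrot, echo, golf, bravo]
Final RIGHT: [foxtrot, bravo, charlie, foxtrot, delta, bravo]
i=0: L=alpha, R=foxtrot=BASE -> take LEFT -> alpha
i=1: L=bravo R=bravo -> agree -> bravo
i=2: L=foxtrot, R=charlie=BASE -> take LEFT -> foxtrot
i=3: L=echo=BASE, R=foxtrot -> take RIGHT -> foxtrot
i=4: BASE=foxtrot L=golf R=delta all differ -> CONFLICT
i=5: L=bravo R=bravo -> agree -> bravo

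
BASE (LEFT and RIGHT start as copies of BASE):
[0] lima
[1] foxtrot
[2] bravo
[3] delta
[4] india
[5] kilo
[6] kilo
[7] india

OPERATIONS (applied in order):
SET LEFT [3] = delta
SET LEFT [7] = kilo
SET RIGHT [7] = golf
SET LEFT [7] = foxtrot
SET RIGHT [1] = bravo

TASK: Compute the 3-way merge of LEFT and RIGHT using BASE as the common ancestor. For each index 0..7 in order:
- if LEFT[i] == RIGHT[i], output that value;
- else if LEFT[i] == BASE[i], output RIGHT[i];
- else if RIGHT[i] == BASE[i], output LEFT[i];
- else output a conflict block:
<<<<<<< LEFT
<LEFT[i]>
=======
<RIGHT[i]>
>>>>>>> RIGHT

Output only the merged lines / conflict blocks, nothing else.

Final LEFT:  [lima, foxtrot, bravo, delta, india, kilo, kilo, foxtrot]
Final RIGHT: [lima, bravo, bravo, delta, india, kilo, kilo, golf]
i=0: L=lima R=lima -> agree -> lima
i=1: L=foxtrot=BASE, R=bravo -> take RIGHT -> bravo
i=2: L=bravo R=bravo -> agree -> bravo
i=3: L=delta R=delta -> agree -> delta
i=4: L=india R=india -> agree -> india
i=5: L=kilo R=kilo -> agree -> kilo
i=6: L=kilo R=kilo -> agree -> kilo
i=7: BASE=india L=foxtrot R=golf all differ -> CONFLICT

Answer: lima
bravo
bravo
delta
india
kilo
kilo
<<<<<<< LEFT
foxtrot
=======
golf
>>>>>>> RIGHT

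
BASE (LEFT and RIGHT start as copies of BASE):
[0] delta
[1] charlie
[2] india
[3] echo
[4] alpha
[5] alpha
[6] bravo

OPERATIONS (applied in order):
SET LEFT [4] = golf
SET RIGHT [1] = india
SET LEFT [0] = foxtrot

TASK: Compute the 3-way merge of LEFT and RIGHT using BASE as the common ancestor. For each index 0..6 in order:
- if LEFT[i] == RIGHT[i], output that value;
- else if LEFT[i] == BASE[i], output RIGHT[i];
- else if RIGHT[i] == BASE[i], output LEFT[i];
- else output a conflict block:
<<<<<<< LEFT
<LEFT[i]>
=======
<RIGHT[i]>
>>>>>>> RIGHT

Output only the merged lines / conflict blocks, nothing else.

Final LEFT:  [foxtrot, charlie, india, echo, golf, alpha, bravo]
Final RIGHT: [delta, india, india, echo, alpha, alpha, bravo]
i=0: L=foxtrot, R=delta=BASE -> take LEFT -> foxtrot
i=1: L=charlie=BASE, R=india -> take RIGHT -> india
i=2: L=india R=india -> agree -> india
i=3: L=echo R=echo -> agree -> echo
i=4: L=golf, R=alpha=BASE -> take LEFT -> golf
i=5: L=alpha R=alpha -> agree -> alpha
i=6: L=bravo R=bravo -> agree -> bravo

Answer: foxtrot
india
india
echo
golf
alpha
bravo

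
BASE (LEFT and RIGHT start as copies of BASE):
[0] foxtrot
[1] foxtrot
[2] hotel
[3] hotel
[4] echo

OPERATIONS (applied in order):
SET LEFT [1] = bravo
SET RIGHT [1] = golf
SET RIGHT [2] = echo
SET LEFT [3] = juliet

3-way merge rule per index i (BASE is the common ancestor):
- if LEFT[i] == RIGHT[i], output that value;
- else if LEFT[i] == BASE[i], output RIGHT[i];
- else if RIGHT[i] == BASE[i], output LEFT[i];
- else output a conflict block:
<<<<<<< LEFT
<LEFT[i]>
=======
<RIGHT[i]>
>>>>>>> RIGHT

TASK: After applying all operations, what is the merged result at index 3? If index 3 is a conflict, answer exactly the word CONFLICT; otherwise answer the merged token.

Answer: juliet

Derivation:
Final LEFT:  [foxtrot, bravo, hotel, juliet, echo]
Final RIGHT: [foxtrot, golf, echo, hotel, echo]
i=0: L=foxtrot R=foxtrot -> agree -> foxtrot
i=1: BASE=foxtrot L=bravo R=golf all differ -> CONFLICT
i=2: L=hotel=BASE, R=echo -> take RIGHT -> echo
i=3: L=juliet, R=hotel=BASE -> take LEFT -> juliet
i=4: L=echo R=echo -> agree -> echo
Index 3 -> juliet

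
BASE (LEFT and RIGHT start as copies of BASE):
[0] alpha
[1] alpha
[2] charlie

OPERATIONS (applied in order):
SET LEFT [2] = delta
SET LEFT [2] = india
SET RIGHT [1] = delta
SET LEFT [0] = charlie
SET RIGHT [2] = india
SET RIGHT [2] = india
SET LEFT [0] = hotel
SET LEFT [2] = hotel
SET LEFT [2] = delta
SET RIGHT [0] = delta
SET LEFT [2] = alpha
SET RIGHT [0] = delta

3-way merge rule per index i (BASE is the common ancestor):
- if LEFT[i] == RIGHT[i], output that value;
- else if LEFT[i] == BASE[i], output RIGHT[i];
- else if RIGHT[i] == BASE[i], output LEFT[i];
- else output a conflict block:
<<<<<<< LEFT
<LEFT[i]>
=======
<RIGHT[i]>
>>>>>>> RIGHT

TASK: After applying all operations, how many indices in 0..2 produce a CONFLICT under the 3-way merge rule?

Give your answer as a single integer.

Final LEFT:  [hotel, alpha, alpha]
Final RIGHT: [delta, delta, india]
i=0: BASE=alpha L=hotel R=delta all differ -> CONFLICT
i=1: L=alpha=BASE, R=delta -> take RIGHT -> delta
i=2: BASE=charlie L=alpha R=india all differ -> CONFLICT
Conflict count: 2

Answer: 2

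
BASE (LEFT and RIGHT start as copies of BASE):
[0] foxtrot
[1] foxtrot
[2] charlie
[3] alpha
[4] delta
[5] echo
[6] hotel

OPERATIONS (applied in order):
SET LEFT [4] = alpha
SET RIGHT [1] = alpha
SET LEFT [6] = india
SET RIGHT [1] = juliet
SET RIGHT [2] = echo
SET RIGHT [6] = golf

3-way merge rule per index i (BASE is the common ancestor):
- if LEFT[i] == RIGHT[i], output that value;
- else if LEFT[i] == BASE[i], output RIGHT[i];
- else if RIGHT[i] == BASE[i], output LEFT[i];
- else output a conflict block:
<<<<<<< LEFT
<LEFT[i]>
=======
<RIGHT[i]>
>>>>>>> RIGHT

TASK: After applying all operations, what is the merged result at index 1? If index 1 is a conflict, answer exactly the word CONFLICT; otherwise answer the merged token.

Final LEFT:  [foxtrot, foxtrot, charlie, alpha, alpha, echo, india]
Final RIGHT: [foxtrot, juliet, echo, alpha, delta, echo, golf]
i=0: L=foxtrot R=foxtrot -> agree -> foxtrot
i=1: L=foxtrot=BASE, R=juliet -> take RIGHT -> juliet
i=2: L=charlie=BASE, R=echo -> take RIGHT -> echo
i=3: L=alpha R=alpha -> agree -> alpha
i=4: L=alpha, R=delta=BASE -> take LEFT -> alpha
i=5: L=echo R=echo -> agree -> echo
i=6: BASE=hotel L=india R=golf all differ -> CONFLICT
Index 1 -> juliet

Answer: juliet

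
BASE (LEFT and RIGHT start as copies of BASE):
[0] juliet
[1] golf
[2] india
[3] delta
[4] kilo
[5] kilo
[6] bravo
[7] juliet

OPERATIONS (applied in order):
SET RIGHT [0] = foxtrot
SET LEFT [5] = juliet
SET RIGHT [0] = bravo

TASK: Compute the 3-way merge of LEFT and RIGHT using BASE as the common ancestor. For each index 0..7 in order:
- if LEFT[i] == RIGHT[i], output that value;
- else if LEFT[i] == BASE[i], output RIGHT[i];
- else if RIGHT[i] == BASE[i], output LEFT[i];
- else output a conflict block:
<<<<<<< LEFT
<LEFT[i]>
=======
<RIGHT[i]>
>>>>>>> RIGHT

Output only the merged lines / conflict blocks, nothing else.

Answer: bravo
golf
india
delta
kilo
juliet
bravo
juliet

Derivation:
Final LEFT:  [juliet, golf, india, delta, kilo, juliet, bravo, juliet]
Final RIGHT: [bravo, golf, india, delta, kilo, kilo, bravo, juliet]
i=0: L=juliet=BASE, R=bravo -> take RIGHT -> bravo
i=1: L=golf R=golf -> agree -> golf
i=2: L=india R=india -> agree -> india
i=3: L=delta R=delta -> agree -> delta
i=4: L=kilo R=kilo -> agree -> kilo
i=5: L=juliet, R=kilo=BASE -> take LEFT -> juliet
i=6: L=bravo R=bravo -> agree -> bravo
i=7: L=juliet R=juliet -> agree -> juliet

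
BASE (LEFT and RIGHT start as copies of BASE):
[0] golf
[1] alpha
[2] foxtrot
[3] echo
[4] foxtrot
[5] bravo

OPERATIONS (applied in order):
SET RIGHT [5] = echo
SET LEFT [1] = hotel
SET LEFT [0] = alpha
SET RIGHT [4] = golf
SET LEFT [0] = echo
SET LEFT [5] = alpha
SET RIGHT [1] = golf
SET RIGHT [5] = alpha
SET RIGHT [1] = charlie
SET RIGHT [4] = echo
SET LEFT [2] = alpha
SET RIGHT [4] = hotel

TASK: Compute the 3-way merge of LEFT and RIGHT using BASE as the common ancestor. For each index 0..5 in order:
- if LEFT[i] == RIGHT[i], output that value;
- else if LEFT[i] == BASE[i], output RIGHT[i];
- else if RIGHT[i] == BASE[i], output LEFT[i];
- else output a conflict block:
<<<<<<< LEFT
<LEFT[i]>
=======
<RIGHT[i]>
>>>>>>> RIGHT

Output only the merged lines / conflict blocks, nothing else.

Answer: echo
<<<<<<< LEFT
hotel
=======
charlie
>>>>>>> RIGHT
alpha
echo
hotel
alpha

Derivation:
Final LEFT:  [echo, hotel, alpha, echo, foxtrot, alpha]
Final RIGHT: [golf, charlie, foxtrot, echo, hotel, alpha]
i=0: L=echo, R=golf=BASE -> take LEFT -> echo
i=1: BASE=alpha L=hotel R=charlie all differ -> CONFLICT
i=2: L=alpha, R=foxtrot=BASE -> take LEFT -> alpha
i=3: L=echo R=echo -> agree -> echo
i=4: L=foxtrot=BASE, R=hotel -> take RIGHT -> hotel
i=5: L=alpha R=alpha -> agree -> alpha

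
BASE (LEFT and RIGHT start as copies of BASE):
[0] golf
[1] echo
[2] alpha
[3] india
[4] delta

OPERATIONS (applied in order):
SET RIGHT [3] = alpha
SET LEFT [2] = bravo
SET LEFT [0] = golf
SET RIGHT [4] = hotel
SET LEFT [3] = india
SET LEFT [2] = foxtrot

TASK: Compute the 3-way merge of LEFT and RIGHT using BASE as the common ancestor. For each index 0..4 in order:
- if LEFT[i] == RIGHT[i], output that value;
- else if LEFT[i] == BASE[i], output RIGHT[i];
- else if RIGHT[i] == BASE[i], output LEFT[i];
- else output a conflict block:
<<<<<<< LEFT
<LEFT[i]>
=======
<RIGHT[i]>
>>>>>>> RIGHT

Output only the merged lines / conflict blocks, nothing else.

Answer: golf
echo
foxtrot
alpha
hotel

Derivation:
Final LEFT:  [golf, echo, foxtrot, india, delta]
Final RIGHT: [golf, echo, alpha, alpha, hotel]
i=0: L=golf R=golf -> agree -> golf
i=1: L=echo R=echo -> agree -> echo
i=2: L=foxtrot, R=alpha=BASE -> take LEFT -> foxtrot
i=3: L=india=BASE, R=alpha -> take RIGHT -> alpha
i=4: L=delta=BASE, R=hotel -> take RIGHT -> hotel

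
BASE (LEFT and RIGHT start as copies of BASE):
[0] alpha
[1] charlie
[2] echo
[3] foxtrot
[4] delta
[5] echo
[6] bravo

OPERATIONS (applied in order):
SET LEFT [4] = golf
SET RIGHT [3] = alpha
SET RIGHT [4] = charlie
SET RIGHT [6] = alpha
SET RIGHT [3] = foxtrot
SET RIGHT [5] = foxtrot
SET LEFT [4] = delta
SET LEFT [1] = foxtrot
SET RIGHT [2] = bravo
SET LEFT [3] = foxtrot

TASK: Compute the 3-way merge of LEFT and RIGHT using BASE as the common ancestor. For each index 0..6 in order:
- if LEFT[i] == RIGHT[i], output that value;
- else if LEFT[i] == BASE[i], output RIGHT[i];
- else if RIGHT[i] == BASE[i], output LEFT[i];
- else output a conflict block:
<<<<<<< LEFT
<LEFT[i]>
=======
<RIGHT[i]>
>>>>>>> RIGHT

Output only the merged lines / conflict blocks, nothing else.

Answer: alpha
foxtrot
bravo
foxtrot
charlie
foxtrot
alpha

Derivation:
Final LEFT:  [alpha, foxtrot, echo, foxtrot, delta, echo, bravo]
Final RIGHT: [alpha, charlie, bravo, foxtrot, charlie, foxtrot, alpha]
i=0: L=alpha R=alpha -> agree -> alpha
i=1: L=foxtrot, R=charlie=BASE -> take LEFT -> foxtrot
i=2: L=echo=BASE, R=bravo -> take RIGHT -> bravo
i=3: L=foxtrot R=foxtrot -> agree -> foxtrot
i=4: L=delta=BASE, R=charlie -> take RIGHT -> charlie
i=5: L=echo=BASE, R=foxtrot -> take RIGHT -> foxtrot
i=6: L=bravo=BASE, R=alpha -> take RIGHT -> alpha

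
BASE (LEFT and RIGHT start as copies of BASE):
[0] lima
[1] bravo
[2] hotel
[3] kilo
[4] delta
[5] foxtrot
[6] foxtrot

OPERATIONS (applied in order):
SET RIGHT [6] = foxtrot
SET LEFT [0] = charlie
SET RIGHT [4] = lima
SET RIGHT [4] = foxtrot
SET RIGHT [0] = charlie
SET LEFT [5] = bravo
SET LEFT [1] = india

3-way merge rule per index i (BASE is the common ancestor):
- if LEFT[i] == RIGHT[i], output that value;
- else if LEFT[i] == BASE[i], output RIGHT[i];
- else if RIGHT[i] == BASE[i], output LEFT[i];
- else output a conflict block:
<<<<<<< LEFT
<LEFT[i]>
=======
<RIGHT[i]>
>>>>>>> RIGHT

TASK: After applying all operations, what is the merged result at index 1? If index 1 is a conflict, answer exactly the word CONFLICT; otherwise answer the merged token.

Answer: india

Derivation:
Final LEFT:  [charlie, india, hotel, kilo, delta, bravo, foxtrot]
Final RIGHT: [charlie, bravo, hotel, kilo, foxtrot, foxtrot, foxtrot]
i=0: L=charlie R=charlie -> agree -> charlie
i=1: L=india, R=bravo=BASE -> take LEFT -> india
i=2: L=hotel R=hotel -> agree -> hotel
i=3: L=kilo R=kilo -> agree -> kilo
i=4: L=delta=BASE, R=foxtrot -> take RIGHT -> foxtrot
i=5: L=bravo, R=foxtrot=BASE -> take LEFT -> bravo
i=6: L=foxtrot R=foxtrot -> agree -> foxtrot
Index 1 -> india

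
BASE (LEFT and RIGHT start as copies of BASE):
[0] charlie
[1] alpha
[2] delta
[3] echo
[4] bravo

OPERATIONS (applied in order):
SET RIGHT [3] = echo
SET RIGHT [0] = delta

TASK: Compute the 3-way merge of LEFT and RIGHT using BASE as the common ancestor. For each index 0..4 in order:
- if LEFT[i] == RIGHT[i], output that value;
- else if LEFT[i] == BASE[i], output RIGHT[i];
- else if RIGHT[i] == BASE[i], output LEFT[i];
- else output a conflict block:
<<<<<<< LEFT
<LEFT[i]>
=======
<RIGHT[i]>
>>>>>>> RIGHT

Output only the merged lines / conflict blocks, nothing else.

Final LEFT:  [charlie, alpha, delta, echo, bravo]
Final RIGHT: [delta, alpha, delta, echo, bravo]
i=0: L=charlie=BASE, R=delta -> take RIGHT -> delta
i=1: L=alpha R=alpha -> agree -> alpha
i=2: L=delta R=delta -> agree -> delta
i=3: L=echo R=echo -> agree -> echo
i=4: L=bravo R=bravo -> agree -> bravo

Answer: delta
alpha
delta
echo
bravo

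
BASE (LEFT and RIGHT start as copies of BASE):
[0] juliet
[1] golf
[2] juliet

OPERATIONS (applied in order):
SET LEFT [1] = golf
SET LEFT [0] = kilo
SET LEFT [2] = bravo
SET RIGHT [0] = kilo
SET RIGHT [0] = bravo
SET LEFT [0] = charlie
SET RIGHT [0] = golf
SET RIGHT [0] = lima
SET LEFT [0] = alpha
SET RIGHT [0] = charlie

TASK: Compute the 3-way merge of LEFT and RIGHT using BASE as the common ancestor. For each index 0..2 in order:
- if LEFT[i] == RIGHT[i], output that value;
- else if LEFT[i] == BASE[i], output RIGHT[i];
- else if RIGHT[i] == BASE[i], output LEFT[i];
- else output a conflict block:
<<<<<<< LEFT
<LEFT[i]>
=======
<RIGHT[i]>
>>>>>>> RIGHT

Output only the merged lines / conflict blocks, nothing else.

Final LEFT:  [alpha, golf, bravo]
Final RIGHT: [charlie, golf, juliet]
i=0: BASE=juliet L=alpha R=charlie all differ -> CONFLICT
i=1: L=golf R=golf -> agree -> golf
i=2: L=bravo, R=juliet=BASE -> take LEFT -> bravo

Answer: <<<<<<< LEFT
alpha
=======
charlie
>>>>>>> RIGHT
golf
bravo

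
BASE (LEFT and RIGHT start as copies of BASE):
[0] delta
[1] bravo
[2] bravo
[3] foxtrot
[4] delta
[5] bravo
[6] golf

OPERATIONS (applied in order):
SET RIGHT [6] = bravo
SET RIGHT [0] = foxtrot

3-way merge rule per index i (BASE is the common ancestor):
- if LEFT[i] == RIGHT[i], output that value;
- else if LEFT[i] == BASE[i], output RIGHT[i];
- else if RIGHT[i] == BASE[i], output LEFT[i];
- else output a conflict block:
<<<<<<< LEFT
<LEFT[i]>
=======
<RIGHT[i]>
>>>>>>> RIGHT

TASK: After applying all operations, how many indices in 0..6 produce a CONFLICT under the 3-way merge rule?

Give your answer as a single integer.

Final LEFT:  [delta, bravo, bravo, foxtrot, delta, bravo, golf]
Final RIGHT: [foxtrot, bravo, bravo, foxtrot, delta, bravo, bravo]
i=0: L=delta=BASE, R=foxtrot -> take RIGHT -> foxtrot
i=1: L=bravo R=bravo -> agree -> bravo
i=2: L=bravo R=bravo -> agree -> bravo
i=3: L=foxtrot R=foxtrot -> agree -> foxtrot
i=4: L=delta R=delta -> agree -> delta
i=5: L=bravo R=bravo -> agree -> bravo
i=6: L=golf=BASE, R=bravo -> take RIGHT -> bravo
Conflict count: 0

Answer: 0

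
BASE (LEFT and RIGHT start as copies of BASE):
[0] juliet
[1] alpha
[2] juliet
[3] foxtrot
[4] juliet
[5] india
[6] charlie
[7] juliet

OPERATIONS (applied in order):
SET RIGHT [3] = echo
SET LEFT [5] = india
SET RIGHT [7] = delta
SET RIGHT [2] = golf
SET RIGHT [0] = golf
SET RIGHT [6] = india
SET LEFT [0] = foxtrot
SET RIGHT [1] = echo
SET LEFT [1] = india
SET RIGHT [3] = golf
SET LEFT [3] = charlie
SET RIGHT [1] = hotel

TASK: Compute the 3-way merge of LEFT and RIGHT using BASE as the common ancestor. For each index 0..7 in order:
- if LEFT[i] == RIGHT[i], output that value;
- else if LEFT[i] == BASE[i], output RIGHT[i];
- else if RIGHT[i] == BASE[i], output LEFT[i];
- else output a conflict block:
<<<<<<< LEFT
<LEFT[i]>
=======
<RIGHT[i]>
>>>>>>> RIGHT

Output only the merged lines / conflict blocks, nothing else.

Answer: <<<<<<< LEFT
foxtrot
=======
golf
>>>>>>> RIGHT
<<<<<<< LEFT
india
=======
hotel
>>>>>>> RIGHT
golf
<<<<<<< LEFT
charlie
=======
golf
>>>>>>> RIGHT
juliet
india
india
delta

Derivation:
Final LEFT:  [foxtrot, india, juliet, charlie, juliet, india, charlie, juliet]
Final RIGHT: [golf, hotel, golf, golf, juliet, india, india, delta]
i=0: BASE=juliet L=foxtrot R=golf all differ -> CONFLICT
i=1: BASE=alpha L=india R=hotel all differ -> CONFLICT
i=2: L=juliet=BASE, R=golf -> take RIGHT -> golf
i=3: BASE=foxtrot L=charlie R=golf all differ -> CONFLICT
i=4: L=juliet R=juliet -> agree -> juliet
i=5: L=india R=india -> agree -> india
i=6: L=charlie=BASE, R=india -> take RIGHT -> india
i=7: L=juliet=BASE, R=delta -> take RIGHT -> delta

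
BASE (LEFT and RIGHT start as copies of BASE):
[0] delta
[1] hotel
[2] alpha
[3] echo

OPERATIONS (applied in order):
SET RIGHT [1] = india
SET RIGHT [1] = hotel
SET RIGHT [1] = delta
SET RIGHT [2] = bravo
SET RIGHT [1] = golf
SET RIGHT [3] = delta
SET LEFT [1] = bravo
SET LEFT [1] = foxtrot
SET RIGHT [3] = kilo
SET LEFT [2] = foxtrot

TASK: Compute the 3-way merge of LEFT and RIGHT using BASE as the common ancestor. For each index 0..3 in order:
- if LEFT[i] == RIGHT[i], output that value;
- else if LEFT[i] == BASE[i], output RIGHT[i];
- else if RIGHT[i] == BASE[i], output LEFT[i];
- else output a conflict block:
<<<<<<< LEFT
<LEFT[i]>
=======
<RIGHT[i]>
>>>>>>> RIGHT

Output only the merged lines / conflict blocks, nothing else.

Answer: delta
<<<<<<< LEFT
foxtrot
=======
golf
>>>>>>> RIGHT
<<<<<<< LEFT
foxtrot
=======
bravo
>>>>>>> RIGHT
kilo

Derivation:
Final LEFT:  [delta, foxtrot, foxtrot, echo]
Final RIGHT: [delta, golf, bravo, kilo]
i=0: L=delta R=delta -> agree -> delta
i=1: BASE=hotel L=foxtrot R=golf all differ -> CONFLICT
i=2: BASE=alpha L=foxtrot R=bravo all differ -> CONFLICT
i=3: L=echo=BASE, R=kilo -> take RIGHT -> kilo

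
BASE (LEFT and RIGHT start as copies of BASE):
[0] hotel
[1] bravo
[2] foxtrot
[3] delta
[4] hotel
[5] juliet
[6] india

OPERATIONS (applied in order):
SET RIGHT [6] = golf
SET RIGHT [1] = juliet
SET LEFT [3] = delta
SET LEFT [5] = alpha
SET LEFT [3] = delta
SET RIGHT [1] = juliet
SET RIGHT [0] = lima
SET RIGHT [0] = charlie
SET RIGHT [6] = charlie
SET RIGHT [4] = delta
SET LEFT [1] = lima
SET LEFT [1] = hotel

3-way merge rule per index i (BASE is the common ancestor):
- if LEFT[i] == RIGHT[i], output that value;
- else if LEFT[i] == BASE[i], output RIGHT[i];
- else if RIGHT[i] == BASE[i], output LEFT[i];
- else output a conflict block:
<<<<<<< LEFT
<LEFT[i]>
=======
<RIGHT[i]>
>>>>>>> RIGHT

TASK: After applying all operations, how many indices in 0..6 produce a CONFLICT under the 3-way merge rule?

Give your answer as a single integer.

Answer: 1

Derivation:
Final LEFT:  [hotel, hotel, foxtrot, delta, hotel, alpha, india]
Final RIGHT: [charlie, juliet, foxtrot, delta, delta, juliet, charlie]
i=0: L=hotel=BASE, R=charlie -> take RIGHT -> charlie
i=1: BASE=bravo L=hotel R=juliet all differ -> CONFLICT
i=2: L=foxtrot R=foxtrot -> agree -> foxtrot
i=3: L=delta R=delta -> agree -> delta
i=4: L=hotel=BASE, R=delta -> take RIGHT -> delta
i=5: L=alpha, R=juliet=BASE -> take LEFT -> alpha
i=6: L=india=BASE, R=charlie -> take RIGHT -> charlie
Conflict count: 1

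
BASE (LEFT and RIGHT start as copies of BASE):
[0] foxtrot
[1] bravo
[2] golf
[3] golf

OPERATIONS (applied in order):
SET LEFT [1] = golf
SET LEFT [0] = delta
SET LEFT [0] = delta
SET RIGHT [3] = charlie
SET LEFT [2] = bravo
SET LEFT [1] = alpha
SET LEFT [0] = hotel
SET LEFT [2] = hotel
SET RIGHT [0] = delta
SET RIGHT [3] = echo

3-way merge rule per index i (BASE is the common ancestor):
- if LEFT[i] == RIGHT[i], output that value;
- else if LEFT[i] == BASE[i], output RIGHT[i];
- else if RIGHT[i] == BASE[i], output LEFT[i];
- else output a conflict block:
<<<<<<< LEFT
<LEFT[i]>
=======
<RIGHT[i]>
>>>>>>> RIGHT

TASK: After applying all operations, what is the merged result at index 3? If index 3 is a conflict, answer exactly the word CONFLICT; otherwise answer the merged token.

Final LEFT:  [hotel, alpha, hotel, golf]
Final RIGHT: [delta, bravo, golf, echo]
i=0: BASE=foxtrot L=hotel R=delta all differ -> CONFLICT
i=1: L=alpha, R=bravo=BASE -> take LEFT -> alpha
i=2: L=hotel, R=golf=BASE -> take LEFT -> hotel
i=3: L=golf=BASE, R=echo -> take RIGHT -> echo
Index 3 -> echo

Answer: echo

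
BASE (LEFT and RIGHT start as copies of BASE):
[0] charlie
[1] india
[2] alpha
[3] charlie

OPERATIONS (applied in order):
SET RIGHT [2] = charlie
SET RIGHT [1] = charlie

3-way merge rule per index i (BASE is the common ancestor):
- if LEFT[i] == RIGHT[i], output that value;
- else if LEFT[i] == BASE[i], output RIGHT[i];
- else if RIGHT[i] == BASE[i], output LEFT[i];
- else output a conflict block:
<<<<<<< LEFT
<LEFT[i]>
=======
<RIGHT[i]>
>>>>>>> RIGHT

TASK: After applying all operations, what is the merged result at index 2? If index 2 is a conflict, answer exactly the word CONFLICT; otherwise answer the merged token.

Answer: charlie

Derivation:
Final LEFT:  [charlie, india, alpha, charlie]
Final RIGHT: [charlie, charlie, charlie, charlie]
i=0: L=charlie R=charlie -> agree -> charlie
i=1: L=india=BASE, R=charlie -> take RIGHT -> charlie
i=2: L=alpha=BASE, R=charlie -> take RIGHT -> charlie
i=3: L=charlie R=charlie -> agree -> charlie
Index 2 -> charlie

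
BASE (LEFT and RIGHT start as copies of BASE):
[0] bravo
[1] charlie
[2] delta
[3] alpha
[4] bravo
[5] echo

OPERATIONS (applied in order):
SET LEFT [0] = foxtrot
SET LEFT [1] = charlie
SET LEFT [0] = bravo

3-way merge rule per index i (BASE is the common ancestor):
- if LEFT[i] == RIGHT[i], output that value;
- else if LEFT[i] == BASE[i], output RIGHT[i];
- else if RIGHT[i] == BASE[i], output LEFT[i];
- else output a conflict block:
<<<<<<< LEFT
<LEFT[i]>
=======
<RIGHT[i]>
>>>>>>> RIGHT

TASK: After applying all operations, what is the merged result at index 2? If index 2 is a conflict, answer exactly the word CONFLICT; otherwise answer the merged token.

Final LEFT:  [bravo, charlie, delta, alpha, bravo, echo]
Final RIGHT: [bravo, charlie, delta, alpha, bravo, echo]
i=0: L=bravo R=bravo -> agree -> bravo
i=1: L=charlie R=charlie -> agree -> charlie
i=2: L=delta R=delta -> agree -> delta
i=3: L=alpha R=alpha -> agree -> alpha
i=4: L=bravo R=bravo -> agree -> bravo
i=5: L=echo R=echo -> agree -> echo
Index 2 -> delta

Answer: delta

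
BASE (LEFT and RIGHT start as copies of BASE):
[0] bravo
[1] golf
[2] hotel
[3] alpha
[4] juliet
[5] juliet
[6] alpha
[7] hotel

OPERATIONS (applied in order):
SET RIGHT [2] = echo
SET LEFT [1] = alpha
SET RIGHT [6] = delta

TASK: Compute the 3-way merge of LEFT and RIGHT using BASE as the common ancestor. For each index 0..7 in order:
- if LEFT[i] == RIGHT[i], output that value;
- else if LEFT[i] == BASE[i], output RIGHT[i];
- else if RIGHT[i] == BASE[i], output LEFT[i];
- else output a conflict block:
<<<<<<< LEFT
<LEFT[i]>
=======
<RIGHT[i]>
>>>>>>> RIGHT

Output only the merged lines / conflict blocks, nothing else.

Final LEFT:  [bravo, alpha, hotel, alpha, juliet, juliet, alpha, hotel]
Final RIGHT: [bravo, golf, echo, alpha, juliet, juliet, delta, hotel]
i=0: L=bravo R=bravo -> agree -> bravo
i=1: L=alpha, R=golf=BASE -> take LEFT -> alpha
i=2: L=hotel=BASE, R=echo -> take RIGHT -> echo
i=3: L=alpha R=alpha -> agree -> alpha
i=4: L=juliet R=juliet -> agree -> juliet
i=5: L=juliet R=juliet -> agree -> juliet
i=6: L=alpha=BASE, R=delta -> take RIGHT -> delta
i=7: L=hotel R=hotel -> agree -> hotel

Answer: bravo
alpha
echo
alpha
juliet
juliet
delta
hotel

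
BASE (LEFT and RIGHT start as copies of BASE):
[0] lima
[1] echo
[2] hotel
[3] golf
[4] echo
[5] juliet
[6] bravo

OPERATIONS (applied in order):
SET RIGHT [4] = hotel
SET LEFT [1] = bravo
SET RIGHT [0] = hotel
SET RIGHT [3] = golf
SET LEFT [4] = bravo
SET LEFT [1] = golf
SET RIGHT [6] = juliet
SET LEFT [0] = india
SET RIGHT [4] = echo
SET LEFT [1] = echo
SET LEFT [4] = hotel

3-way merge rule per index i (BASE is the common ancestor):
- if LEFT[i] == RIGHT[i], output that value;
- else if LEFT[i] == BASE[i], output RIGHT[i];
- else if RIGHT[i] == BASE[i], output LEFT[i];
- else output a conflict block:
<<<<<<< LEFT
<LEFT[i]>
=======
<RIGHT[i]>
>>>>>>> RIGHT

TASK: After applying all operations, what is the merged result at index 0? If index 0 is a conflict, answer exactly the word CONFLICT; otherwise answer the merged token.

Final LEFT:  [india, echo, hotel, golf, hotel, juliet, bravo]
Final RIGHT: [hotel, echo, hotel, golf, echo, juliet, juliet]
i=0: BASE=lima L=india R=hotel all differ -> CONFLICT
i=1: L=echo R=echo -> agree -> echo
i=2: L=hotel R=hotel -> agree -> hotel
i=3: L=golf R=golf -> agree -> golf
i=4: L=hotel, R=echo=BASE -> take LEFT -> hotel
i=5: L=juliet R=juliet -> agree -> juliet
i=6: L=bravo=BASE, R=juliet -> take RIGHT -> juliet
Index 0 -> CONFLICT

Answer: CONFLICT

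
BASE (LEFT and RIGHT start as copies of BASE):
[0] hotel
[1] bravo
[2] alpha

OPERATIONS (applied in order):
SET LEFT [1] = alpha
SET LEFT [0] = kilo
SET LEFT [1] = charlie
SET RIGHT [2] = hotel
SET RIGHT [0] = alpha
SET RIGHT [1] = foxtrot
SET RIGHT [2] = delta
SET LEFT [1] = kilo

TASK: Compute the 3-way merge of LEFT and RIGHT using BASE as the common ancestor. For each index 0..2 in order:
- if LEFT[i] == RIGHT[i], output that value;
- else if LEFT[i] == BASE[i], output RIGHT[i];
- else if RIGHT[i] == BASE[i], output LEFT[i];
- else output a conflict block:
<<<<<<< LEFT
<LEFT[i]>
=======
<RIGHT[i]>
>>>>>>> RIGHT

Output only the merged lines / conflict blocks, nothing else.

Final LEFT:  [kilo, kilo, alpha]
Final RIGHT: [alpha, foxtrot, delta]
i=0: BASE=hotel L=kilo R=alpha all differ -> CONFLICT
i=1: BASE=bravo L=kilo R=foxtrot all differ -> CONFLICT
i=2: L=alpha=BASE, R=delta -> take RIGHT -> delta

Answer: <<<<<<< LEFT
kilo
=======
alpha
>>>>>>> RIGHT
<<<<<<< LEFT
kilo
=======
foxtrot
>>>>>>> RIGHT
delta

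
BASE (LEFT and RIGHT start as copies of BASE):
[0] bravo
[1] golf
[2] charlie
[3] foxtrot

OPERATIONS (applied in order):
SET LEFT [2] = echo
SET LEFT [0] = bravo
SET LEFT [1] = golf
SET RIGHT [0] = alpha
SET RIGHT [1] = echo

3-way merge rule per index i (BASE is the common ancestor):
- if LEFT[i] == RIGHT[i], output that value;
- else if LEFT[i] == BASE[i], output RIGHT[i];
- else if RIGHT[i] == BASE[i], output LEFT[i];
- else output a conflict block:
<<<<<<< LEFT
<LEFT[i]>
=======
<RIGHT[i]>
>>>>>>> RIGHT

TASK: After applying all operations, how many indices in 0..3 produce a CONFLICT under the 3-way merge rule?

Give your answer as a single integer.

Final LEFT:  [bravo, golf, echo, foxtrot]
Final RIGHT: [alpha, echo, charlie, foxtrot]
i=0: L=bravo=BASE, R=alpha -> take RIGHT -> alpha
i=1: L=golf=BASE, R=echo -> take RIGHT -> echo
i=2: L=echo, R=charlie=BASE -> take LEFT -> echo
i=3: L=foxtrot R=foxtrot -> agree -> foxtrot
Conflict count: 0

Answer: 0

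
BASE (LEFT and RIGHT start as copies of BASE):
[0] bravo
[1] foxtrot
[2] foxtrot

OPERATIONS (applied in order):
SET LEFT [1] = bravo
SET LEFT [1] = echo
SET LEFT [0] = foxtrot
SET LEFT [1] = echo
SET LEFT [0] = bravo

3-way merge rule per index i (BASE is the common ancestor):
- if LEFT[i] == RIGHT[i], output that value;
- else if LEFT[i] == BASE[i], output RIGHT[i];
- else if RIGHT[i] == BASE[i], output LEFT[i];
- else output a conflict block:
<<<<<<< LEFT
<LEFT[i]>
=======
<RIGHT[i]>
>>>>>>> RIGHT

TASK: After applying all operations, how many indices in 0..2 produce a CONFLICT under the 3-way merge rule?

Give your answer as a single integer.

Final LEFT:  [bravo, echo, foxtrot]
Final RIGHT: [bravo, foxtrot, foxtrot]
i=0: L=bravo R=bravo -> agree -> bravo
i=1: L=echo, R=foxtrot=BASE -> take LEFT -> echo
i=2: L=foxtrot R=foxtrot -> agree -> foxtrot
Conflict count: 0

Answer: 0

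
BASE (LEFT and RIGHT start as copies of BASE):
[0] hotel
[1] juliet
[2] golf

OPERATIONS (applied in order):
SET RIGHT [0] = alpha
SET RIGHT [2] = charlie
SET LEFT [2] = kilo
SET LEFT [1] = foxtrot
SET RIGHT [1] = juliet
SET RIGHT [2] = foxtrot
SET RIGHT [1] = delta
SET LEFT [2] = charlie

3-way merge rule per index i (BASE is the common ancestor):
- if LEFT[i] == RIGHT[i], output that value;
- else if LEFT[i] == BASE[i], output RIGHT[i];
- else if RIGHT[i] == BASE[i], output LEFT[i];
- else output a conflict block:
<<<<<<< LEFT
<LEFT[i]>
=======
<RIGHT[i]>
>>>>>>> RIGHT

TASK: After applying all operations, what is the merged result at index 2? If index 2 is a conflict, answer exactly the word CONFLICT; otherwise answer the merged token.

Answer: CONFLICT

Derivation:
Final LEFT:  [hotel, foxtrot, charlie]
Final RIGHT: [alpha, delta, foxtrot]
i=0: L=hotel=BASE, R=alpha -> take RIGHT -> alpha
i=1: BASE=juliet L=foxtrot R=delta all differ -> CONFLICT
i=2: BASE=golf L=charlie R=foxtrot all differ -> CONFLICT
Index 2 -> CONFLICT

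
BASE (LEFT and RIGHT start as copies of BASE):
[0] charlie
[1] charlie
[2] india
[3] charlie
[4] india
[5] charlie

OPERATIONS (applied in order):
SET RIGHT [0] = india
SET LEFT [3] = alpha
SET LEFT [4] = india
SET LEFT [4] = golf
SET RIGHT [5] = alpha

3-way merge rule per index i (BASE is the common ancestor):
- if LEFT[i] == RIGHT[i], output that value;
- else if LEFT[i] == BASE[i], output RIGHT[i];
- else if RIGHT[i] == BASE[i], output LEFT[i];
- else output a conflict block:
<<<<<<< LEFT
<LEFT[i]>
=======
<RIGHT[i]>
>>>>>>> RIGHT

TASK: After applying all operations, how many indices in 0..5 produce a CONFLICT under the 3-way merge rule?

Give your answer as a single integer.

Answer: 0

Derivation:
Final LEFT:  [charlie, charlie, india, alpha, golf, charlie]
Final RIGHT: [india, charlie, india, charlie, india, alpha]
i=0: L=charlie=BASE, R=india -> take RIGHT -> india
i=1: L=charlie R=charlie -> agree -> charlie
i=2: L=india R=india -> agree -> india
i=3: L=alpha, R=charlie=BASE -> take LEFT -> alpha
i=4: L=golf, R=india=BASE -> take LEFT -> golf
i=5: L=charlie=BASE, R=alpha -> take RIGHT -> alpha
Conflict count: 0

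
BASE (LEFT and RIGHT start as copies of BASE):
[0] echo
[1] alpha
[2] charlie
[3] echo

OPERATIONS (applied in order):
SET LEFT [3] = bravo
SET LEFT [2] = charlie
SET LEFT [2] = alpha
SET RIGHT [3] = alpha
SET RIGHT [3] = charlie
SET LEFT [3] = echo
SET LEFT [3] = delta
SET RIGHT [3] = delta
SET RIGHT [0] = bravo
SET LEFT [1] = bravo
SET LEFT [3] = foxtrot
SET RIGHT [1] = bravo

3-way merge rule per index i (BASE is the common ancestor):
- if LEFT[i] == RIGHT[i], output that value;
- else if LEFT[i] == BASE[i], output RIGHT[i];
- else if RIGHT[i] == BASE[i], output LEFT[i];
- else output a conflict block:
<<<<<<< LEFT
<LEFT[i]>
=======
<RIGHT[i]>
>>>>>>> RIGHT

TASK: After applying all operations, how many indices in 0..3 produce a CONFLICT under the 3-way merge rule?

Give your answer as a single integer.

Answer: 1

Derivation:
Final LEFT:  [echo, bravo, alpha, foxtrot]
Final RIGHT: [bravo, bravo, charlie, delta]
i=0: L=echo=BASE, R=bravo -> take RIGHT -> bravo
i=1: L=bravo R=bravo -> agree -> bravo
i=2: L=alpha, R=charlie=BASE -> take LEFT -> alpha
i=3: BASE=echo L=foxtrot R=delta all differ -> CONFLICT
Conflict count: 1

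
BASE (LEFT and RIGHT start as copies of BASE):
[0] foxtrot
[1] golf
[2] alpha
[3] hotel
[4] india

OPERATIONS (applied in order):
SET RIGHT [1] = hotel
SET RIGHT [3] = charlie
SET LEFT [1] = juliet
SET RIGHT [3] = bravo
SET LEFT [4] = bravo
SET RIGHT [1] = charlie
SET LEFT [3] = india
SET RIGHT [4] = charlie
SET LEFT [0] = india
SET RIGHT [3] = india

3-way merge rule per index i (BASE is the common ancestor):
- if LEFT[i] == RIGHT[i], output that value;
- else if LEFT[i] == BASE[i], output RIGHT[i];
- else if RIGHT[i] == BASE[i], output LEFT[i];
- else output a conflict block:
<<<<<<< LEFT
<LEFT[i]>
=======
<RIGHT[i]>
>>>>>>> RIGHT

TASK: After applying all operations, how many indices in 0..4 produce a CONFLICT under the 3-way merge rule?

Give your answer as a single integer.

Final LEFT:  [india, juliet, alpha, india, bravo]
Final RIGHT: [foxtrot, charlie, alpha, india, charlie]
i=0: L=india, R=foxtrot=BASE -> take LEFT -> india
i=1: BASE=golf L=juliet R=charlie all differ -> CONFLICT
i=2: L=alpha R=alpha -> agree -> alpha
i=3: L=india R=india -> agree -> india
i=4: BASE=india L=bravo R=charlie all differ -> CONFLICT
Conflict count: 2

Answer: 2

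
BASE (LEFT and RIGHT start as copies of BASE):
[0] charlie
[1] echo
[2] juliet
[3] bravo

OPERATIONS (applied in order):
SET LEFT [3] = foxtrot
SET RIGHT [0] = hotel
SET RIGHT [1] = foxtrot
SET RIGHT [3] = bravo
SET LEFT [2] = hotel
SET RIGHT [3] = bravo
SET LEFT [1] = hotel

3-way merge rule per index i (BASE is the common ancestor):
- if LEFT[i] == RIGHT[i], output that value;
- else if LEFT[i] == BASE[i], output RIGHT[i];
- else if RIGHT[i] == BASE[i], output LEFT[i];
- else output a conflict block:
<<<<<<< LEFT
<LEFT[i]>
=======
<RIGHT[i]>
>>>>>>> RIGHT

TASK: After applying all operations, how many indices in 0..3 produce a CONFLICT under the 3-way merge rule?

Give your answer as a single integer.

Answer: 1

Derivation:
Final LEFT:  [charlie, hotel, hotel, foxtrot]
Final RIGHT: [hotel, foxtrot, juliet, bravo]
i=0: L=charlie=BASE, R=hotel -> take RIGHT -> hotel
i=1: BASE=echo L=hotel R=foxtrot all differ -> CONFLICT
i=2: L=hotel, R=juliet=BASE -> take LEFT -> hotel
i=3: L=foxtrot, R=bravo=BASE -> take LEFT -> foxtrot
Conflict count: 1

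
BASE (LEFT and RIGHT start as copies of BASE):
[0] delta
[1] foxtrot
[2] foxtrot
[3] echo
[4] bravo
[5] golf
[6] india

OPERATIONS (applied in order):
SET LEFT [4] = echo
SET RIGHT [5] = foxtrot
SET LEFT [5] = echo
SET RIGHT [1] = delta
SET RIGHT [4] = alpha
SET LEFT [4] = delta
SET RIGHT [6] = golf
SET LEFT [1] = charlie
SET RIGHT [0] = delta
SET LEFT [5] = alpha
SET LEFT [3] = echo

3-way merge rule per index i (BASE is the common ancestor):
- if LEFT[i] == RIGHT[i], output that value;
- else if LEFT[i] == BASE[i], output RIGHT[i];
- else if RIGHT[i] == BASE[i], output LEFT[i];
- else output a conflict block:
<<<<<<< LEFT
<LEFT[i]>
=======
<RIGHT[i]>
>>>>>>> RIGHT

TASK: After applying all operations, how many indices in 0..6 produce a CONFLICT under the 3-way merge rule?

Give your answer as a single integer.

Final LEFT:  [delta, charlie, foxtrot, echo, delta, alpha, india]
Final RIGHT: [delta, delta, foxtrot, echo, alpha, foxtrot, golf]
i=0: L=delta R=delta -> agree -> delta
i=1: BASE=foxtrot L=charlie R=delta all differ -> CONFLICT
i=2: L=foxtrot R=foxtrot -> agree -> foxtrot
i=3: L=echo R=echo -> agree -> echo
i=4: BASE=bravo L=delta R=alpha all differ -> CONFLICT
i=5: BASE=golf L=alpha R=foxtrot all differ -> CONFLICT
i=6: L=india=BASE, R=golf -> take RIGHT -> golf
Conflict count: 3

Answer: 3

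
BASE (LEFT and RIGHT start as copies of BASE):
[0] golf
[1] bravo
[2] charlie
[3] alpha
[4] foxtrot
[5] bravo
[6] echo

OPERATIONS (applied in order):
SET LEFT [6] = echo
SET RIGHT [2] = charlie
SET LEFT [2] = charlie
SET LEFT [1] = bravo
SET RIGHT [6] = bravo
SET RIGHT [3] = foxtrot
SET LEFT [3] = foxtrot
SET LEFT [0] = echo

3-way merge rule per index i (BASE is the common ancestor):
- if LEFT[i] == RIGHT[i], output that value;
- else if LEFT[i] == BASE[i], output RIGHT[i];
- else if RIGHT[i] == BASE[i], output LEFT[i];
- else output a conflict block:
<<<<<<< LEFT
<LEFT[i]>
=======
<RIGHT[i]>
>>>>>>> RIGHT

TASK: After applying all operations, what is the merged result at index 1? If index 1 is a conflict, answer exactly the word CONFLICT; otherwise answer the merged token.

Final LEFT:  [echo, bravo, charlie, foxtrot, foxtrot, bravo, echo]
Final RIGHT: [golf, bravo, charlie, foxtrot, foxtrot, bravo, bravo]
i=0: L=echo, R=golf=BASE -> take LEFT -> echo
i=1: L=bravo R=bravo -> agree -> bravo
i=2: L=charlie R=charlie -> agree -> charlie
i=3: L=foxtrot R=foxtrot -> agree -> foxtrot
i=4: L=foxtrot R=foxtrot -> agree -> foxtrot
i=5: L=bravo R=bravo -> agree -> bravo
i=6: L=echo=BASE, R=bravo -> take RIGHT -> bravo
Index 1 -> bravo

Answer: bravo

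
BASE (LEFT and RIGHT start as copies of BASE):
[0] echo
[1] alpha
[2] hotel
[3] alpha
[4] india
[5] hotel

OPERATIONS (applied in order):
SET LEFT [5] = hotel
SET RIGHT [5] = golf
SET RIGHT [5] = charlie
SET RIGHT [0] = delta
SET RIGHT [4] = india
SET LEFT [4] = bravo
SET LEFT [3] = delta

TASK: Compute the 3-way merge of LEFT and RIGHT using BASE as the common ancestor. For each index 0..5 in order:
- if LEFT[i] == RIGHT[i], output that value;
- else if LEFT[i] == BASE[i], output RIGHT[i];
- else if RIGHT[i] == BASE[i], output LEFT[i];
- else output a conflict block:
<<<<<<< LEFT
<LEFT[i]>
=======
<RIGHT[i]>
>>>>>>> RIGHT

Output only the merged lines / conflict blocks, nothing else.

Answer: delta
alpha
hotel
delta
bravo
charlie

Derivation:
Final LEFT:  [echo, alpha, hotel, delta, bravo, hotel]
Final RIGHT: [delta, alpha, hotel, alpha, india, charlie]
i=0: L=echo=BASE, R=delta -> take RIGHT -> delta
i=1: L=alpha R=alpha -> agree -> alpha
i=2: L=hotel R=hotel -> agree -> hotel
i=3: L=delta, R=alpha=BASE -> take LEFT -> delta
i=4: L=bravo, R=india=BASE -> take LEFT -> bravo
i=5: L=hotel=BASE, R=charlie -> take RIGHT -> charlie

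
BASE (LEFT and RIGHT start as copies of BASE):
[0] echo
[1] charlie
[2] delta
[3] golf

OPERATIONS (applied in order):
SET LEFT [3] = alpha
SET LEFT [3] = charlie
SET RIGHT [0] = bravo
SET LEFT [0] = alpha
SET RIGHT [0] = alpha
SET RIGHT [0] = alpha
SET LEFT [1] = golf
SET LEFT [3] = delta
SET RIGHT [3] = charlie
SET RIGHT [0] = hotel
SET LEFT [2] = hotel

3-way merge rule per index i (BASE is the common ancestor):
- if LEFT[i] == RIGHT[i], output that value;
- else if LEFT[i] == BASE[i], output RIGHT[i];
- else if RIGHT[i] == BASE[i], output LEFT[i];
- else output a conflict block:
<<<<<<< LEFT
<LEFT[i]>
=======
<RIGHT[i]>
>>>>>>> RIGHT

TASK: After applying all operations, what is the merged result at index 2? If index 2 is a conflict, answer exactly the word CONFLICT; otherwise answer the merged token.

Answer: hotel

Derivation:
Final LEFT:  [alpha, golf, hotel, delta]
Final RIGHT: [hotel, charlie, delta, charlie]
i=0: BASE=echo L=alpha R=hotel all differ -> CONFLICT
i=1: L=golf, R=charlie=BASE -> take LEFT -> golf
i=2: L=hotel, R=delta=BASE -> take LEFT -> hotel
i=3: BASE=golf L=delta R=charlie all differ -> CONFLICT
Index 2 -> hotel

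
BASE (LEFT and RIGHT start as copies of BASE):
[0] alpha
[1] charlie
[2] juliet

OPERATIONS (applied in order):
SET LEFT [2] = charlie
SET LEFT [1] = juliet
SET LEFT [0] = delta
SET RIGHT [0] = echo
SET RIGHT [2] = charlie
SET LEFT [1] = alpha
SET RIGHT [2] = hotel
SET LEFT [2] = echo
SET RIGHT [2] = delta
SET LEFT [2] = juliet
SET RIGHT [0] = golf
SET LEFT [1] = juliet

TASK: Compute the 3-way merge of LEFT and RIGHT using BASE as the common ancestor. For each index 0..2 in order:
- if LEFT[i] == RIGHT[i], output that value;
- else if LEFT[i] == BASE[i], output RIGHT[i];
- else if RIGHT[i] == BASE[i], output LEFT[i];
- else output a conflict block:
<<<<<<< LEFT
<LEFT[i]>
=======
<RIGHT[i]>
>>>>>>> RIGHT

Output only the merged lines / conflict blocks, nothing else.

Answer: <<<<<<< LEFT
delta
=======
golf
>>>>>>> RIGHT
juliet
delta

Derivation:
Final LEFT:  [delta, juliet, juliet]
Final RIGHT: [golf, charlie, delta]
i=0: BASE=alpha L=delta R=golf all differ -> CONFLICT
i=1: L=juliet, R=charlie=BASE -> take LEFT -> juliet
i=2: L=juliet=BASE, R=delta -> take RIGHT -> delta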